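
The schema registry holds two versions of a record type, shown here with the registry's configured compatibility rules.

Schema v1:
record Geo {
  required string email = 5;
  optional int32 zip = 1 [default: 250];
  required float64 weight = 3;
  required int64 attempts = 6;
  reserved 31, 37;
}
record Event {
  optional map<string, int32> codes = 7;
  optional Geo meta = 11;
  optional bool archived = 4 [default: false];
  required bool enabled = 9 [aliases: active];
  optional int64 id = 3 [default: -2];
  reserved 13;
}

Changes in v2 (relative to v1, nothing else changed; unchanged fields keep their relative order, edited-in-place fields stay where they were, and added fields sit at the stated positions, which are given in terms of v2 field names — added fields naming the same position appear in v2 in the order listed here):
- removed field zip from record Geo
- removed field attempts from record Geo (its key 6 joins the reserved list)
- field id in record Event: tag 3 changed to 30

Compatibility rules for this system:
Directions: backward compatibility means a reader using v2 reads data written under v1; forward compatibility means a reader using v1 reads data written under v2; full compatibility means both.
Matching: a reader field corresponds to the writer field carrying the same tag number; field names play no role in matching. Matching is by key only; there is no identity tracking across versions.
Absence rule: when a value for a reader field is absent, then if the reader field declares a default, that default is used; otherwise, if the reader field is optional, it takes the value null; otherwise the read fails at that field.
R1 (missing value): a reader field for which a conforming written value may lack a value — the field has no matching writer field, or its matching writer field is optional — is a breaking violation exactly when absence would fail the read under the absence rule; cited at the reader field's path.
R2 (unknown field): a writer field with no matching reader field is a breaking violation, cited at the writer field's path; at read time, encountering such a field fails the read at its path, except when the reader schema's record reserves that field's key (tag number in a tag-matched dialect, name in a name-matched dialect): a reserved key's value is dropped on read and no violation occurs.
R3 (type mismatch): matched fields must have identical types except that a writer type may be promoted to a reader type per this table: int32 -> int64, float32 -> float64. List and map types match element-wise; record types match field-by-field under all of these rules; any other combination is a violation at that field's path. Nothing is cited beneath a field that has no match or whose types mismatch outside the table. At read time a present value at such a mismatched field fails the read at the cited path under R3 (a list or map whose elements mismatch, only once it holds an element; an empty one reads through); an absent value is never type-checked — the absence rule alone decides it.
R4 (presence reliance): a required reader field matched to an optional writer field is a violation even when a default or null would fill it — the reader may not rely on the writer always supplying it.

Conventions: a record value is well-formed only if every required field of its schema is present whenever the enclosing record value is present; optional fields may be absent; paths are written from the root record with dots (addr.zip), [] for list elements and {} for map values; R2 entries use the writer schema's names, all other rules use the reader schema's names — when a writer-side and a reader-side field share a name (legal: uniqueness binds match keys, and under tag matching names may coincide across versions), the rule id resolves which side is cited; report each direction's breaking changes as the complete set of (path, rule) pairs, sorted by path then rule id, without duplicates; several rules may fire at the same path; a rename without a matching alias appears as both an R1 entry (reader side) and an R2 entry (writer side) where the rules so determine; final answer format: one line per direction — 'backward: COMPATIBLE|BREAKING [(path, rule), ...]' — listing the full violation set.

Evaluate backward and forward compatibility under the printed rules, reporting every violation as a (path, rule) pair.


backward: BREAKING [(id, R2), (meta.zip, R2)]; forward: BREAKING [(id, R2), (meta.attempts, R1)]

in Event below, arrows point writer -> reader
checking backward for Event: reader v2 against writer v1:
  writer optional, map<string, int32> -> map<string, int32>: reader codes maps from writer codes
  writer optional, Geo -> Geo: reader meta maps from writer meta
  writer optional, bool -> bool: reader archived maps from writer archived
  writer required, bool -> bool: reader enabled maps from writer enabled
  id: no writer match
  id (writer side), unknown to reader
  writer required, string -> string: reader meta.email maps from writer meta.email
  writer required, float64 -> float64: reader meta.weight maps from writer meta.weight
  meta.zip (writer side), unknown to reader
  meta.attempts (writer side), unknown to reader
  R2 fires at id
  R2 fires at meta.zip
  backward on Event therefore BREAKING (2)
checking forward for Event: reader v1 against writer v2:
  writer optional, map<string, int32> -> map<string, int32>: reader codes maps from writer codes
  writer optional, Geo -> Geo: reader meta maps from writer meta
  writer optional, bool -> bool: reader archived maps from writer archived
  writer required, bool -> bool: reader enabled maps from writer enabled
  id: no writer match
  id (writer side), unknown to reader
  writer required, string -> string: reader meta.email maps from writer meta.email
  meta.zip: no writer match
  writer required, float64 -> float64: reader meta.weight maps from writer meta.weight
  meta.attempts: no writer match
  R2 fires at id
  R1 fires at meta.attempts
  forward on Event therefore BREAKING (2)


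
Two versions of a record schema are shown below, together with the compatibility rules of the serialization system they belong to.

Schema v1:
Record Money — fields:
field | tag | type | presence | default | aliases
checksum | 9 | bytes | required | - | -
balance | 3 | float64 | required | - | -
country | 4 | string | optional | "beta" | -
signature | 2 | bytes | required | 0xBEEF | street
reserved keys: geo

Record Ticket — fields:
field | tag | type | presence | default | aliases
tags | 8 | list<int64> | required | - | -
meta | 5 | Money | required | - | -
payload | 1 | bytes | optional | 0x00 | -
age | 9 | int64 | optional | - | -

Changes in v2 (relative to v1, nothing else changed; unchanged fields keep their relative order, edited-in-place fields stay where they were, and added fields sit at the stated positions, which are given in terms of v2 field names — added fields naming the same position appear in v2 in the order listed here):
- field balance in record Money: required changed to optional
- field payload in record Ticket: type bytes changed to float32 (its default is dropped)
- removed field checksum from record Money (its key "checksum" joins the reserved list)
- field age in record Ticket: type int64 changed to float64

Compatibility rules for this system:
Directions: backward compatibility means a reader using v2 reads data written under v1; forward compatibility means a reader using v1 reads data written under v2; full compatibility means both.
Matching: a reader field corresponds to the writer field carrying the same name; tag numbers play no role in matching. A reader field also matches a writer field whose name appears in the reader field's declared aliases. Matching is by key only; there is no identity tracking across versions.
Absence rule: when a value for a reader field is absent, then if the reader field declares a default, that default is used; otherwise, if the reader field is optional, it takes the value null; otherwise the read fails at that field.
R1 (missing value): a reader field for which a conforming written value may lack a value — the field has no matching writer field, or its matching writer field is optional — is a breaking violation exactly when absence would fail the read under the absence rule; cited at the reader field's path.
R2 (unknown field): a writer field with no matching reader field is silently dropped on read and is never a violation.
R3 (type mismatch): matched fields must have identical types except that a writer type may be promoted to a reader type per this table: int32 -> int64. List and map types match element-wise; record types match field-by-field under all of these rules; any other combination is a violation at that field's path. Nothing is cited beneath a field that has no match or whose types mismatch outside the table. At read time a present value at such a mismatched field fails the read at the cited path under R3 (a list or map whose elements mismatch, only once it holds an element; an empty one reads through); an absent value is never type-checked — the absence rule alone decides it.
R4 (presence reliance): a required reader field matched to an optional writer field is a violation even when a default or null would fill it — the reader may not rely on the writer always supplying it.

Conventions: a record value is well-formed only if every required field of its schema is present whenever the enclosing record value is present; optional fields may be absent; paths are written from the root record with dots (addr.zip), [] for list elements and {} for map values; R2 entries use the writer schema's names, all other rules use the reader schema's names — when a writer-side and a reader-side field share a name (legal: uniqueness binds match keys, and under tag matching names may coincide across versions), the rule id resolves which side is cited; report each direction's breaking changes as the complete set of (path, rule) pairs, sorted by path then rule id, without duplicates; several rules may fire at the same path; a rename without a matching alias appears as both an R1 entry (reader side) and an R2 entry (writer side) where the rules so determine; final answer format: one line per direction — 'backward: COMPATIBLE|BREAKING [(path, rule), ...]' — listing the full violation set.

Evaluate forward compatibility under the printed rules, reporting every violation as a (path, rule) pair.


forward: BREAKING [(age, R3), (meta.balance, R1), (meta.balance, R4), (meta.checksum, R1), (payload, R3)]

arrows below run writer -> reader for Ticket
forward pass over Ticket, reader schema v1, writer schema v2:
  tags <- tags (list<int64> -> list<int64>, writer required)
  meta <- meta (Money -> Money, writer required)
  payload <- payload (float32 -> bytes, writer optional)
  age <- age (float64 -> int64, writer optional)
  no writer field matches reader meta.checksum
  meta.balance <- meta.balance (float64 -> float64, writer optional)
  meta.country <- meta.country (string -> string, writer optional)
  meta.signature <- meta.signature (bytes -> bytes, writer required)
  breaking: (age, R3)
  breaking: (meta.balance, R1)
  breaking: (meta.balance, R4)
  breaking: (meta.checksum, R1)
  breaking: (payload, R3)
  => forward verdict for Ticket: BREAKING, 5 violation(s)


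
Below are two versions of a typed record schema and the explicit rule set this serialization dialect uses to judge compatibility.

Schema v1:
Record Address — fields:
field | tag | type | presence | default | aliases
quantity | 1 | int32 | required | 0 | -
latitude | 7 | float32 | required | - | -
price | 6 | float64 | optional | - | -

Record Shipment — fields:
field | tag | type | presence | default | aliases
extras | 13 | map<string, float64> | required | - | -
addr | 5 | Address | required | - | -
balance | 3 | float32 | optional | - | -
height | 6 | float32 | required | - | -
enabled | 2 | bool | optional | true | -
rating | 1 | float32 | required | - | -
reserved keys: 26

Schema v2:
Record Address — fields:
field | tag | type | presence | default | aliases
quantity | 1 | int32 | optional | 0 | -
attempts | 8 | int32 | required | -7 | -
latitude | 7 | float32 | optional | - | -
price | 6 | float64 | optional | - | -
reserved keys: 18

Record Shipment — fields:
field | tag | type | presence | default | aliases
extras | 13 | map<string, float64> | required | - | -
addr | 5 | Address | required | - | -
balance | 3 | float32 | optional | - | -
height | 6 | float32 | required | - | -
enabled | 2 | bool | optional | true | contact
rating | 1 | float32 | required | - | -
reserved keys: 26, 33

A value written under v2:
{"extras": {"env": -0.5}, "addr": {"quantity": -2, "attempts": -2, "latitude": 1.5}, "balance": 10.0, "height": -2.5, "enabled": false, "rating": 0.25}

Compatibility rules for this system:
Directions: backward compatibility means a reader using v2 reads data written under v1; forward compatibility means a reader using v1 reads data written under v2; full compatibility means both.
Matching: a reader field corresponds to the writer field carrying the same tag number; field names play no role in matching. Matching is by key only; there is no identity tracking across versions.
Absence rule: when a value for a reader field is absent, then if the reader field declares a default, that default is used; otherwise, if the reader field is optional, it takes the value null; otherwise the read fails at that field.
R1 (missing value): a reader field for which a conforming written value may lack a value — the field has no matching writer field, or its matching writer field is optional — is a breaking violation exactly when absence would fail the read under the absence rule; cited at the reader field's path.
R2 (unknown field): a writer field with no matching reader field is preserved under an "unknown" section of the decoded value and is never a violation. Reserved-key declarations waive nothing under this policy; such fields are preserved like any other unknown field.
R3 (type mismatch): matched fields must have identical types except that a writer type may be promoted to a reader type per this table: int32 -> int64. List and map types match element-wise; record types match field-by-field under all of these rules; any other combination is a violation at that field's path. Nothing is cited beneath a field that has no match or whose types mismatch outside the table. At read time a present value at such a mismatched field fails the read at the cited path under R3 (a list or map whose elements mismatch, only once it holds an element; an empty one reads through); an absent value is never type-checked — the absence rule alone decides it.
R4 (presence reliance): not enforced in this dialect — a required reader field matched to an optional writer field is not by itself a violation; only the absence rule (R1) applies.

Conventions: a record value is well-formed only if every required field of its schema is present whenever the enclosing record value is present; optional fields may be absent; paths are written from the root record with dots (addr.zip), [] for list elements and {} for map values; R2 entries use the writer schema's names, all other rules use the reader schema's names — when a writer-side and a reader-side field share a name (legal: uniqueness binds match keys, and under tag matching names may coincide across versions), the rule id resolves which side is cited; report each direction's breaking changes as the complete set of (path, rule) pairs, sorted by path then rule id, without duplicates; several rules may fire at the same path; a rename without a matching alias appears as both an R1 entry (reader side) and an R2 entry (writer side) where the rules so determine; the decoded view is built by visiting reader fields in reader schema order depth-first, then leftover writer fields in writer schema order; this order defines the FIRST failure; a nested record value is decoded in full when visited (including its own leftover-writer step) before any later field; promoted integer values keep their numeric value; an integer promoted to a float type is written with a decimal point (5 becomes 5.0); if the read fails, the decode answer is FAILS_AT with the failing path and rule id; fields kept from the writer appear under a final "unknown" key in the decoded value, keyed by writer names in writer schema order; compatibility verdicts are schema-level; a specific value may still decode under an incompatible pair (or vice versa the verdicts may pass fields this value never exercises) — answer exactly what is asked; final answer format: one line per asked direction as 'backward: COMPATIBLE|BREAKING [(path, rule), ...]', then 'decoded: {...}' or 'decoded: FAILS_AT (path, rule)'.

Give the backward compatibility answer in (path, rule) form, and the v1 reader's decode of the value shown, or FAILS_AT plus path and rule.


the writer's type comes first in each Shipment pair
checking backward for Shipment: reader v2 against writer v1:
  extras: map<string, float64> -> map<string, float64>, writer required; from extras
  addr: Address -> Address, writer required; from addr
  balance: float32 -> float32, writer optional; from balance
  height: float32 -> float32, writer required; from height
  enabled: bool -> bool, writer optional; from enabled
  rating: float32 -> float32, writer required; from rating
  addr.quantity: int32 -> int32, writer required; from addr.quantity
  no writer field matches reader addr.attempts
  addr.latitude: float32 -> float32, writer required; from addr.latitude
  addr.price: float64 -> float64, writer optional; from addr.price
  => backward: COMPATIBLE
decode (reader v1):
  extras := {"env": -0.5}
  addr.quantity := -2
  addr.latitude := 1.5
  addr.price := null (not supplied -> null)
  writer addr.attempts: kept under "unknown"
  balance := 10.0
  height := -2.5
  enabled := false
  rating := 0.25
  => decoded: {"extras": {"env": -0.5}, "addr": {"quantity": -2, "latitude": 1.5, "price": null, "unknown": {"attempts": -2}}, "balance": 10.0, "height": -2.5, "enabled": false, "rating": 0.25}
diffs on Shipment not affecting the asked answer:
  field latitude in record Address: required changed to optional -> matters only for Shipment's forward compatibility — outside the asked direction
  field quantity in record Address: required changed to optional -> fires no rule on Shipment, leaving the asked answer as it is

backward: COMPATIBLE []; decoded: {"extras": {"env": -0.5}, "addr": {"quantity": -2, "latitude": 1.5, "price": null, "unknown": {"attempts": -2}}, "balance": 10.0, "height": -2.5, "enabled": false, "rating": 0.25}


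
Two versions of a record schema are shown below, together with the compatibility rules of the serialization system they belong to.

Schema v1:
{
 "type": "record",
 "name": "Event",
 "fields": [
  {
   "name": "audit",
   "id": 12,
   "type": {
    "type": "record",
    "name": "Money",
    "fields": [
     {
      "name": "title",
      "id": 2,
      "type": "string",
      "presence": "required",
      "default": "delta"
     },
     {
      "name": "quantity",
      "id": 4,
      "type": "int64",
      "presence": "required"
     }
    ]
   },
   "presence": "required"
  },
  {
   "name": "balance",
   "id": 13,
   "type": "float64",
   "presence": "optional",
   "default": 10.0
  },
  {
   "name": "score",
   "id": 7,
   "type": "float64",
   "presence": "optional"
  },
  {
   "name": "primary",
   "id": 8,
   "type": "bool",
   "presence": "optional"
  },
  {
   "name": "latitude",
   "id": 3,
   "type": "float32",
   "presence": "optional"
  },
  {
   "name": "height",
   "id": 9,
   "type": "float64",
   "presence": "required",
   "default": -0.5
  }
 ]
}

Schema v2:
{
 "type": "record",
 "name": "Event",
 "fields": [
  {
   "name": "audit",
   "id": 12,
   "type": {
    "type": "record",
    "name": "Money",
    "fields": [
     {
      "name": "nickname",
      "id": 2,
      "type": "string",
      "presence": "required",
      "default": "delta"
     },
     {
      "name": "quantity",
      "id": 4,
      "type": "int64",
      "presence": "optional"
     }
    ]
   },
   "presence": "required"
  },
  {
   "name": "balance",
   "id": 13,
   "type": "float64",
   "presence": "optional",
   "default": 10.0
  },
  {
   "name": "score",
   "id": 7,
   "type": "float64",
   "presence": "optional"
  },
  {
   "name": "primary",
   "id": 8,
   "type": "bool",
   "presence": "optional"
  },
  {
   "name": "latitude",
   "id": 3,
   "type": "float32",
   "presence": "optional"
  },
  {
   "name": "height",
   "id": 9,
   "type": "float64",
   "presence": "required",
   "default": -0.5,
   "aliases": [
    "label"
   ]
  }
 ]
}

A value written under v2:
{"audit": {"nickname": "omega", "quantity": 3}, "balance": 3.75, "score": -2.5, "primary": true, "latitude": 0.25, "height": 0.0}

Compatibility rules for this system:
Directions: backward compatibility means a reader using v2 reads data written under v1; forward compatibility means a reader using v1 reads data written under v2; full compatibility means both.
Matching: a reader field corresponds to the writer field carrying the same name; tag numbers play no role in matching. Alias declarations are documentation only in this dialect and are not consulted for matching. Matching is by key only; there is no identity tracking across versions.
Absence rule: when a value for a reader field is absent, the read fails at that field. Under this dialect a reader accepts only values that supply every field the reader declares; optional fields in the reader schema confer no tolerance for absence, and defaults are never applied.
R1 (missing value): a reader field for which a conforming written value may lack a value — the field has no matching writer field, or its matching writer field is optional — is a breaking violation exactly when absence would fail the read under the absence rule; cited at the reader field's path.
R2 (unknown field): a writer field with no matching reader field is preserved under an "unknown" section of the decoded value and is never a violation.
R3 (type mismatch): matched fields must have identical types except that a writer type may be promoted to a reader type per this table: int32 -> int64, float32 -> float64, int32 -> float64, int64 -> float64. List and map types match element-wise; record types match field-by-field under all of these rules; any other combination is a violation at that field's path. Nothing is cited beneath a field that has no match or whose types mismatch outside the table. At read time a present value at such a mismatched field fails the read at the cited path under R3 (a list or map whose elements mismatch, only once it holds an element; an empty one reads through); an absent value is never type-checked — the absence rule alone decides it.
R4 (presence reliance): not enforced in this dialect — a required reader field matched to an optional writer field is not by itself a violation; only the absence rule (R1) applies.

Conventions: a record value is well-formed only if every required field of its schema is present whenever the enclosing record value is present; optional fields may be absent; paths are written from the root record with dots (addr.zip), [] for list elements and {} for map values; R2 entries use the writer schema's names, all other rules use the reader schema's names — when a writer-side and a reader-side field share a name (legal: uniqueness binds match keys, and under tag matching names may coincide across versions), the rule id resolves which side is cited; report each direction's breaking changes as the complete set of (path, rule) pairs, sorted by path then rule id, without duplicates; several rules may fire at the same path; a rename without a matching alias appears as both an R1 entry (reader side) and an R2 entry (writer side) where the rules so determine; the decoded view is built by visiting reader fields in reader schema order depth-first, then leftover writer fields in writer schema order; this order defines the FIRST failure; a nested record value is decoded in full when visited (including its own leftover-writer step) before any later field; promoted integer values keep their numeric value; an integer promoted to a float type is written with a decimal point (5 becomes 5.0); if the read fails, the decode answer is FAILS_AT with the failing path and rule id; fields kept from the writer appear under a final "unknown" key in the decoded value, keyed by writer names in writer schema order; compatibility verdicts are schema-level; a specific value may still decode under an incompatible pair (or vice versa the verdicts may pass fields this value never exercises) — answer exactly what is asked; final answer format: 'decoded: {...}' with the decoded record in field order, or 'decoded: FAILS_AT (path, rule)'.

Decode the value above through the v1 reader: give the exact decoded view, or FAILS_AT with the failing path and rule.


the writer's type comes first in each Event pair
decode walk for Event under reader schema v1:
  read fails at audit.title under R1 (no fill)
  => FAILS_AT (audit.title, R1)
remaining Event differences; none change what is asked:
  field quantity in record Money: required changed to optional -> matters for Event compatibility verdicts, not for this value's decode

decoded: FAILS_AT (audit.title, R1)


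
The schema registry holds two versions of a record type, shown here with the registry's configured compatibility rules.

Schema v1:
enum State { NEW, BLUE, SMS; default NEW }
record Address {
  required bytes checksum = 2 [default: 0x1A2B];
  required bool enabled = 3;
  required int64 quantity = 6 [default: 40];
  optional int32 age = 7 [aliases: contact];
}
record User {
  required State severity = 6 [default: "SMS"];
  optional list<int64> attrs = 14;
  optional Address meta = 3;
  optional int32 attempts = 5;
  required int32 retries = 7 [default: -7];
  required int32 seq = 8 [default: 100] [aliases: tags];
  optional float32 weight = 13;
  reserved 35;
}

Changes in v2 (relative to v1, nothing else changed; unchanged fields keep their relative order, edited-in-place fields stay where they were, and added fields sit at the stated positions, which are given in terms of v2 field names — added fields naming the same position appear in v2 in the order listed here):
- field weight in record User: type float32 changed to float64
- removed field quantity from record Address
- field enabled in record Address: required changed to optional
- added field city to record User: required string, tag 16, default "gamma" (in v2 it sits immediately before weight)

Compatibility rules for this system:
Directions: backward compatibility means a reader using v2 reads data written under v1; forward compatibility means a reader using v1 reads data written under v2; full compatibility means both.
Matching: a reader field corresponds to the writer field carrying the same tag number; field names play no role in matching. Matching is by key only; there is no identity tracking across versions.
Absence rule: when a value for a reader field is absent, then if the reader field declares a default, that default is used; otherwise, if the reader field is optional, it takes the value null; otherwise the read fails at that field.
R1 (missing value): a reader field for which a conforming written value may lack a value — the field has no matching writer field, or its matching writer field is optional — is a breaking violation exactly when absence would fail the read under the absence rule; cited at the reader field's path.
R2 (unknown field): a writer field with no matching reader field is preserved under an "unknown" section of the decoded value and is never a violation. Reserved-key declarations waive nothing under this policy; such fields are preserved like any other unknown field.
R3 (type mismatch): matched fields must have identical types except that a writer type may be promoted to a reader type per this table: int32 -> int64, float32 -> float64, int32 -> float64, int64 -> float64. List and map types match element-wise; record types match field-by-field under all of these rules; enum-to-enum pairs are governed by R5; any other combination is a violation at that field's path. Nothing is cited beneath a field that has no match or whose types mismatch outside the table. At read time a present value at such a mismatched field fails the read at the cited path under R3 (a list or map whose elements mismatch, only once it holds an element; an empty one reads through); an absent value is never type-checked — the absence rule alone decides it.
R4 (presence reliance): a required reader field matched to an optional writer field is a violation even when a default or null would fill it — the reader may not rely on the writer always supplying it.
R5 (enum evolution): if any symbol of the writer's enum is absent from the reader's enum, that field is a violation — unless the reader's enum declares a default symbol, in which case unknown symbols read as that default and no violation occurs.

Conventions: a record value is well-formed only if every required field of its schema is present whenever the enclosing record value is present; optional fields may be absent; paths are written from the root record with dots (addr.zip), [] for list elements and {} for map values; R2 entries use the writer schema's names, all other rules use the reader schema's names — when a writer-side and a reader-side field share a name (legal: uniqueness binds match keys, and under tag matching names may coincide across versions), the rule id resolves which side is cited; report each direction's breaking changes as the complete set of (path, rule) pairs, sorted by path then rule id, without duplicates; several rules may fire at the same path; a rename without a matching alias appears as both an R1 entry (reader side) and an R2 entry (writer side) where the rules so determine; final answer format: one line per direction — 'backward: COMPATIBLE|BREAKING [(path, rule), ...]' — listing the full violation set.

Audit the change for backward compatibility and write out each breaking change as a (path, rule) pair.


each type pair in User: writer, then reader
checking backward for User: reader v2 against writer v1:
  severity: paired with writer severity (State -> State; writer required)
  attrs: paired with writer attrs (list<int64> -> list<int64>; writer optional)
  meta: paired with writer meta (Address -> Address; writer optional)
  attempts: paired with writer attempts (int32 -> int32; writer optional)
  retries: paired with writer retries (int32 -> int32; writer required)
  seq: paired with writer seq (int32 -> int32; writer required)
  city has no writer counterpart
  weight: paired with writer weight (float32 -> float64; writer optional)
  meta.checksum: paired with writer meta.checksum (bytes -> bytes; writer required)
  meta.enabled: paired with writer meta.enabled (bool -> bool; writer required)
  meta.age: paired with writer meta.age (int32 -> int32; writer optional)
  writer field meta.quantity has no reader counterpart
  nothing fires on User: backward is COMPATIBLE
remaining User differences; none change what is asked:
  field weight in record User: type float32 changed to float64 -> fires only in the forward direction of User, which is not asked here
  removed field quantity from record Address -> triggers nothing under User's printed rules — same verdict
  field enabled in record Address: required changed to optional -> fires only in the forward direction of User, which is not asked here
  added field city to record User: required string, tag 16, default "gamma" (in v2 it sits immediately before weight) -> triggers nothing under User's printed rules — same verdict

backward: COMPATIBLE []


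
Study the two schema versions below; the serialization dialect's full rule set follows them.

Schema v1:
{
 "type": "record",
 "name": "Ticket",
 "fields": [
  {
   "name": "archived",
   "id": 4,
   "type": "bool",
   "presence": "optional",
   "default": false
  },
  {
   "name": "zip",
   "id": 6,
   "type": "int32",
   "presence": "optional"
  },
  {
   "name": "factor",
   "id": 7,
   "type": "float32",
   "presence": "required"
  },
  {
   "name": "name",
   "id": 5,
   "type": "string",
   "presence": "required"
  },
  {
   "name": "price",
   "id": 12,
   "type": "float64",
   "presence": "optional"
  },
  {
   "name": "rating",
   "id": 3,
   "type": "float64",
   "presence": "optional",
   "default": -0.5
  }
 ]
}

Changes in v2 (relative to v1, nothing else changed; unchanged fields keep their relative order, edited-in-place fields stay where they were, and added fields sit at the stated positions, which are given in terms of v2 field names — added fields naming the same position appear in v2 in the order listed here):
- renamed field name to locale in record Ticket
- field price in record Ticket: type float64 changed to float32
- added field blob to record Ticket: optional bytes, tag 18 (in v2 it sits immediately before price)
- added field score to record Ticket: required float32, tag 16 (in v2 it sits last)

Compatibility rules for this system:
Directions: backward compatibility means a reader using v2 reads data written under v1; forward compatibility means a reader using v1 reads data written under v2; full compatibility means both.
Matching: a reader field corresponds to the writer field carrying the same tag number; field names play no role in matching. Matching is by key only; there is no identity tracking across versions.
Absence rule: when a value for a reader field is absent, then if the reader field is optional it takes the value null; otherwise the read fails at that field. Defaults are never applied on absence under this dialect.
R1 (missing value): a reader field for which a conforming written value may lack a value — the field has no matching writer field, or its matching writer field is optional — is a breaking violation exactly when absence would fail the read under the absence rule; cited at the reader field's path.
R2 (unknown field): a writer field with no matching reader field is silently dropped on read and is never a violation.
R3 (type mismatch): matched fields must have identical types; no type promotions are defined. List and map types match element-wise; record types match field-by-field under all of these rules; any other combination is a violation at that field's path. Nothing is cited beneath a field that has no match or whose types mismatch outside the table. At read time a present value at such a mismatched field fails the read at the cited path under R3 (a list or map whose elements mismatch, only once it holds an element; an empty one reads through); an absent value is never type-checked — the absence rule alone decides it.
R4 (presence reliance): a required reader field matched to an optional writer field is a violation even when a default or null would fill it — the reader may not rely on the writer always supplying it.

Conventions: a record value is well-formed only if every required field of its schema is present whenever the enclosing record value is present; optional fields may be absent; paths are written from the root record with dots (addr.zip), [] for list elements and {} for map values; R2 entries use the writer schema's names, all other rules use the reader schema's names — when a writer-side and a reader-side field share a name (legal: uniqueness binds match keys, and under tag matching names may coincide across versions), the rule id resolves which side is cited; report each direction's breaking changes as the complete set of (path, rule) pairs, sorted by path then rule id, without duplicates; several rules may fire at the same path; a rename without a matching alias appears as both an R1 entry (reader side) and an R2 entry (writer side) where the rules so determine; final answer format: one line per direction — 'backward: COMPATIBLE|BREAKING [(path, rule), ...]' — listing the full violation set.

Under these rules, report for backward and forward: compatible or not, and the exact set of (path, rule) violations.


each type pair in Ticket: writer, then reader
backward pass over Ticket, reader schema v2, writer schema v1:
  bool -> bool, writer optional: archived aligns to archived
  int32 -> int32, writer optional: zip aligns to zip
  float32 -> float32, writer required: factor aligns to factor
  string -> string, writer required: locale aligns to name
  blob has no writer counterpart
  float64 -> float32, writer optional: price aligns to price
  float64 -> float64, writer optional: rating aligns to rating
  score has no writer counterpart
  R3 fires at price
  R1 fires at score
  => 2 violation(s): backward is BREAKING for Ticket
forward pass over Ticket, reader schema v1, writer schema v2:
  bool -> bool, writer optional: archived aligns to archived
  int32 -> int32, writer optional: zip aligns to zip
  float32 -> float32, writer required: factor aligns to factor
  string -> string, writer required: name aligns to locale
  float32 -> float64, writer optional: price aligns to price
  float64 -> float64, writer optional: rating aligns to rating
  writer field blob has no reader counterpart
  writer field score has no reader counterpart
  R3 fires at price
  => 1 violation(s): forward is BREAKING for Ticket

backward: BREAKING [(price, R3), (score, R1)]; forward: BREAKING [(price, R3)]


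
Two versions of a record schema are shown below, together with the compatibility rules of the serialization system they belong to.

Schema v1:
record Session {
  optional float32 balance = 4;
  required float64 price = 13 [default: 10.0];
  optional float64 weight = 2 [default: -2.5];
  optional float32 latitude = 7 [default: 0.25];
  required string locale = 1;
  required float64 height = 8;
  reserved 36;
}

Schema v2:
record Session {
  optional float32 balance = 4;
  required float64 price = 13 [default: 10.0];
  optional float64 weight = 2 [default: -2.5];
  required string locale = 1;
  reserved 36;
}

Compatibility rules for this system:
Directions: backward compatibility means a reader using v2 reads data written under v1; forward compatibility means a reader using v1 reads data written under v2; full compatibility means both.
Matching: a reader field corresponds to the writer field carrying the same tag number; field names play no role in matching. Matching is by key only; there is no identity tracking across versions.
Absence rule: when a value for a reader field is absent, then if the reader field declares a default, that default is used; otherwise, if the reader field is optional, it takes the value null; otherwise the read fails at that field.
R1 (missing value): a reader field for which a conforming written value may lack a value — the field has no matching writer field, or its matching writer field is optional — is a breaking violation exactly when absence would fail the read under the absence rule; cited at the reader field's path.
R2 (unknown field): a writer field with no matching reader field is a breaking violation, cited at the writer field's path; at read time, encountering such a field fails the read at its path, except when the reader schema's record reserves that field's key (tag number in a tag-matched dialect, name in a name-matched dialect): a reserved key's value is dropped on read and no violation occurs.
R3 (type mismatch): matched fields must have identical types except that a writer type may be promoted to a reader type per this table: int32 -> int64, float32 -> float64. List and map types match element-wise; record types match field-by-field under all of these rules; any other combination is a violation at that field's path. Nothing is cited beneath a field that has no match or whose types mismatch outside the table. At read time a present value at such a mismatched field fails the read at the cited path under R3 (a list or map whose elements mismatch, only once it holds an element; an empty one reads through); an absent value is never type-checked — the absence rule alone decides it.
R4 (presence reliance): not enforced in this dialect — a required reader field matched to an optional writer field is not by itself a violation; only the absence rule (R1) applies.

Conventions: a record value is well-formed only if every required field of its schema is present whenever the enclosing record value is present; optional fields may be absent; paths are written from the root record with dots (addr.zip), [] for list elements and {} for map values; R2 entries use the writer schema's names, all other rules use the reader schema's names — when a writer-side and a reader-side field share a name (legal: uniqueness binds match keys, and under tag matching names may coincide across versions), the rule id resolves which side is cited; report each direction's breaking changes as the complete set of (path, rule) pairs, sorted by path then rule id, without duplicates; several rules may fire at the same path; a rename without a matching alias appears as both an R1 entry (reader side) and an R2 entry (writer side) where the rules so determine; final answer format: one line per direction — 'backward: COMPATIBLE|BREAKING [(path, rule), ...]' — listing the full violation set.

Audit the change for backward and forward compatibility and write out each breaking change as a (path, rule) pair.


backward: BREAKING [(height, R2), (latitude, R2)]; forward: BREAKING [(height, R1)]

arrows below run writer -> reader for Session
backward analysis of Session with v2 as reader and v1 as writer:
  float32 -> float32, writer optional: balance aligns to balance
  float64 -> float64, writer required: price aligns to price
  float64 -> float64, writer optional: weight aligns to weight
  string -> string, writer required: locale aligns to locale
  leftover writer field: latitude
  leftover writer field: height
  violation R2 at height
  violation R2 at latitude
  => backward verdict for Session: BREAKING, 2 violation(s)
forward analysis of Session with v1 as reader and v2 as writer:
  float32 -> float32, writer optional: balance aligns to balance
  float64 -> float64, writer required: price aligns to price
  float64 -> float64, writer optional: weight aligns to weight
  latitude: no writer-side match
  string -> string, writer required: locale aligns to locale
  height: no writer-side match
  violation R1 at height
  => forward verdict for Session: BREAKING, 1 violation(s)
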